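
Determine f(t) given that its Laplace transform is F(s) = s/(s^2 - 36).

Since L{cosh(6t)} = s/(s^2 - 36), the inverse is cosh(6*t).

f(t) = cosh(6*t)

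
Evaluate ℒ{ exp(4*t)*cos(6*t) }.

(s - 4)/((s - 4)^2 + 36)

L{cos(6t)} = s/(s^2 + 36).
By the first shifting theorem, multiplying by e^(4t) replaces s with s - 4.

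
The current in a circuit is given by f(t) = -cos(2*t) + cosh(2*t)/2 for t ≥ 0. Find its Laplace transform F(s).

Apply the Laplace transform termwise.
(-1)·[L{cos(2t)} = s/(s^2 + 4)]; (1/2)·[L{cosh(2t)} = s/(s^2 - 4)].

F(s) = -s/(s^2 + 4) + s/(2*(s^2 - 4))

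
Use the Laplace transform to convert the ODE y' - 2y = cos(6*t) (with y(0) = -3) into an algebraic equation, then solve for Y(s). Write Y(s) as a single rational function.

Y(s) = (-3*s^2 + s - 108)/(s^3 - 2*s^2 + 36*s - 72)

Transform both sides with L{·}.
The derivative rules (L{y'} = sY - y(0) = sY - (-3)) turn the left side into (s - 2)Y - (-3).
The right side is L{cos(6*t)} = s/(s^2 + 36).
So (s - 2)Y = s/(s^2 + 36) + (-3).
Solve for Y(s) and write it as one ratio of polynomials.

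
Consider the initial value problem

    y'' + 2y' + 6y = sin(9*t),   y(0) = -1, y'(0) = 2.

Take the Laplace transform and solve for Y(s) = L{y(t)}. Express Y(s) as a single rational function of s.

Take the Laplace transform of both sides.
The derivative rules (L{y''} = s^2 Y - s·y(0) - y'(0) and L{y'} = sY - y(0), with y(0) = -1, y'(0) = 2) turn the left side into (s^2 + 2*s + 6)Y - (-s).
The right side is L{sin(9*t)} = 9/(s^2 + 81).
So (s^2 + 2*s + 6)Y = 9/(s^2 + 81) + (-s).
Solve for Y(s) and write it as one ratio of polynomials.

Y(s) = (-s^3 - 81*s + 9)/(s^4 + 2*s^3 + 87*s^2 + 162*s + 486)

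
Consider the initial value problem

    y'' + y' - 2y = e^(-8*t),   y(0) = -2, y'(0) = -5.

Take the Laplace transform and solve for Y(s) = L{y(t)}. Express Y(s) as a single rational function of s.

Laplace-transform each side.
The derivative rules (L{y''} = s^2 Y - s·y(0) - y'(0) and L{y'} = sY - y(0), with y(0) = -2, y'(0) = -5) turn the left side into (s^2 + s - 2)Y - (-2*s - 7).
The right side is L{e^(-8*t)} = 1/(s + 8).
So (s^2 + s - 2)Y = 1/(s + 8) + (-2*s - 7).
Isolate Y and clear denominators.

Y(s) = (-2*s^2 - 23*s - 55)/(s^3 + 9*s^2 + 6*s - 16)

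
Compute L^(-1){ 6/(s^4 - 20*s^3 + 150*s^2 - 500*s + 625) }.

t^3*exp(5*t)

Rewrite the denominator: s^4 - 20*s^3 + 150*s^2 - 500*s + 625 = (s - 5)^4.
The form in (s - 5) signals a first-shifting-theorem factor e^(5t).
Since L{t^3} = 3!/s^4 = 6/s^4, the inverse is t^3*e^(5*t).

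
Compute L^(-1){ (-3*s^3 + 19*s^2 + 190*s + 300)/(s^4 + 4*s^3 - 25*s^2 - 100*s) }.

3*exp(5*t) - 3 + exp(-4*t) - 4*exp(-5*t)

Factor the denominator: s^4 + 4*s^3 - 25*s^2 - 100*s = s*(s - 5)*(s + 4)*(s + 5).
Partial fraction decomposition gives [1/(s + 4)] + [3/(s - 5)] + [-3/s] + [-4/(s + 5)].
Invert each term: 1/(s + 4) ↔ e^(-4t); 3/(s - 5) ↔ 3e^(5t); -3/(s - 0) ↔ -3e^(0t); -4/(s + 5) ↔ -4e^(-5t).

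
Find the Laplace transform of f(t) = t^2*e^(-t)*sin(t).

2*(3*s^2 + 6*s + 2)/(s^2 + 2*s + 2)^3

L{sin(t)} = 1/(s^2 + 1).
Multiplying by e^(-t) shifts s → s + 1, so L{e^(-t)*sin(t)} = 1/((s + 1)^2 + 1).
Then apply L{t^2·g(t)} = (-1)^2 d^2/ds^2[G(s)] with G(s) = 1/((s + 1)^2 + 1):
differentiating 2 times and applying the sign gives 2*(3*s^2 + 6*s + 2)/(s^2 + 2*s + 2)^3.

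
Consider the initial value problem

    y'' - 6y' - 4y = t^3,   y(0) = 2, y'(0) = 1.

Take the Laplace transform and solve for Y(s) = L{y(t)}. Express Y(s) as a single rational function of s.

Y(s) = (2*s^5 - 11*s^4 + 6)/(s^6 - 6*s^5 - 4*s^4)

Laplace-transform each side.
Using L{y''} = s^2 Y - s·y(0) - y'(0) and L{y'} = sY - y(0), with y(0) = 2, y'(0) = 1, the left side becomes (s^2 - 6*s - 4)Y - (2*s - 11).
The right side is L{t^3} = 6/s^4.
So (s^2 - 6*s - 4)Y = 6/s^4 + (2*s - 11).
Isolate Y and clear denominators.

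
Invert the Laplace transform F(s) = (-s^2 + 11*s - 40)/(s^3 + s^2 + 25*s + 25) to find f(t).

f(t) = 2*sin(5*t) + cos(5*t) - 2*exp(-t)

Factor the denominator: s^3 + s^2 + 25*s + 25 = (s + 1)*(s^2 + 25).
Partial fraction decomposition gives [-2/(s + 1)] + [s/(s^2 + 25)] + [10/(s^2 + 25)].
Invert each term: -2/(s + 1) ↔ -2e^(-t); 1·s/(s^2 + 25) ↔ cos(5t); 2·5/(s^2 + 25) ↔ 2sin(5t).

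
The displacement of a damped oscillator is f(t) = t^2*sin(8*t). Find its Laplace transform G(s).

L{sin(8t)} = 8/(s^2 + 64).
Then apply L{t^2·g(t)} = (-1)^2 d^2/ds^2[H(s)] with H(s) = 8/(s^2 + 64):
differentiating 2 times and applying the sign gives 16*(3*s^2 - 64)/(s^2 + 64)^3.

G(s) = 16*(3*s^2 - 64)/(s^2 + 64)^3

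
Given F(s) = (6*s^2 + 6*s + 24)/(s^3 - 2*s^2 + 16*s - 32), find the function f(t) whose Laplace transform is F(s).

f(t) = 3*exp(2*t) + 3*sin(4*t) + 3*cos(4*t)

Factor the denominator: s^3 - 2*s^2 + 16*s - 32 = (s - 2)*(s^2 + 16).
Partial fraction decomposition gives [3/(s - 2)] + [3*s/(s^2 + 16)] + [12/(s^2 + 16)].
Invert each term: 3/(s - 2) ↔ 3e^(2t); 3·s/(s^2 + 16) ↔ 3cos(4t); 3·4/(s^2 + 16) ↔ 3sin(4t).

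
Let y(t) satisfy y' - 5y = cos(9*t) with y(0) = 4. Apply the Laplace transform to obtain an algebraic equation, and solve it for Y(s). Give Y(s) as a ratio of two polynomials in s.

Transform both sides with L{·}.
Using L{y'} = sY - y(0) = sY - 4, the left side becomes (s - 5)Y - (4).
The right side is L{cos(9*t)} = s/(s^2 + 81).
So (s - 5)Y = s/(s^2 + 81) + (4).
Divide through and combine into a single rational function.

Y(s) = (4*s^2 + s + 324)/(s^3 - 5*s^2 + 81*s - 405)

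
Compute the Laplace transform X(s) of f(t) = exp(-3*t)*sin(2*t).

X(s) = 2/((s + 3)^2 + 4)

L{sin(2t)} = 2/(s^2 + 4).
By the first shifting theorem, multiplying by e^(-3t) replaces s with s + 3.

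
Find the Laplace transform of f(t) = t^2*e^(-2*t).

L{e^(-2t)} = 1/(s + 2).
Then apply L{t^2·g(t)} = (-1)^2 d^2/ds^2[G(s)] with G(s) = 1/(s + 2):
differentiating 2 times and applying the sign gives 2/(s + 2)^3.

2/(s + 2)^3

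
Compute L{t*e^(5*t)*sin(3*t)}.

L{sin(3t)} = 3/(s^2 + 9).
Multiplying by e^(5t) shifts s → s - 5, so L{e^(5*t)*sin(3*t)} = 3/((s - 5)^2 + 9).
Then apply L{t·g(t)} = -d/ds[H(s)] with H(s) = 3/((s - 5)^2 + 9):
differentiating 1 time and applying the sign gives 6*(s - 5)/(s^2 - 10*s + 34)^2.

6*(s - 5)/(s^2 - 10*s + 34)^2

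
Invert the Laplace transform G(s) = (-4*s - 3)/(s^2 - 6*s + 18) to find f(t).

f(t) = -5*exp(3*t)*sin(3*t) - 4*exp(3*t)*cos(3*t)

Complete the square in the denominator: s^2 - 6*s + 18 = (s - 3)^2 + 3^2.
Split the numerator to match: -4*s - 3 = -4·(s - 3) - 5·3.
Invert each term: -4·(s - 3)/((s - 3)^2 + 9) ↔ -4e^(3t)cos(3t); -5·3/((s - 3)^2 + 9) ↔ -5e^(3t)sin(3t).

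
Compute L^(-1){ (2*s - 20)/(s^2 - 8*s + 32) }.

-3*exp(4*t)*sin(4*t) + 2*exp(4*t)*cos(4*t)

Complete the square in the denominator: s^2 - 8*s + 32 = (s - 4)^2 + 4^2.
Split the numerator to match: 2*s - 20 = 2·(s - 4) - 3·4.
Invert each term: 2·(s - 4)/((s - 4)^2 + 16) ↔ 2e^(4t)cos(4t); -3·4/((s - 4)^2 + 16) ↔ -3e^(4t)sin(4t).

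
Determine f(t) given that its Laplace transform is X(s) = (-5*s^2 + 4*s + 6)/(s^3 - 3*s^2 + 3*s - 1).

f(t) = 5*t^2*exp(t)/2 - 6*t*exp(t) - 5*exp(t)

Factor the denominator: s^3 - 3*s^2 + 3*s - 1 = (s - 1)^3.
Partial fraction decomposition gives [-5/(s - 1)] + [-6/(s - 1)^2] + [5/(s - 1)^3].
Invert each term: -5/(s - 1) ↔ -5e^(t); -6/(s - 1)^2 ↔ -6t·e^(t); 5/(s - 1)^3 ↔ (5/2)t^2·e^(t).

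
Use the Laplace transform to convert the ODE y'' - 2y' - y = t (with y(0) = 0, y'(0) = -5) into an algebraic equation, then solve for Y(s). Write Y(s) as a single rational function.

Y(s) = (-5*s^2 + 1)/(s^4 - 2*s^3 - s^2)

Take the Laplace transform of both sides.
Using L{y''} = s^2 Y - s·y(0) - y'(0) and L{y'} = sY - y(0), with y(0) = 0, y'(0) = -5, the left side becomes (s^2 - 2*s - 1)Y - (-5).
The right side is L{t} = s^(-2).
So (s^2 - 2*s - 1)Y = s^(-2) + (-5).
Isolate Y and clear denominators.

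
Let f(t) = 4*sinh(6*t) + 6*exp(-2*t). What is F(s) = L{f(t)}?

Apply the Laplace transform termwise.
(4)·[L{sinh(6t)} = 6/(s^2 - 36)]; (6)·[L{e^(-2t)} = 1/(s + 2)].

F(s) = 24/(s^2 - 36) + 6/(s + 2)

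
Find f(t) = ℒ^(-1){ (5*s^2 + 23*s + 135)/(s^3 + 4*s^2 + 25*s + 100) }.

f(t) = 3*sin(5*t) + 2*cos(5*t) + 3*exp(-4*t)

Factor the denominator: s^3 + 4*s^2 + 25*s + 100 = (s + 4)*(s^2 + 25).
Partial fraction decomposition gives [3/(s + 4)] + [2*s/(s^2 + 25)] + [15/(s^2 + 25)].
Invert each term: 3/(s + 4) ↔ 3e^(-4t); 2·s/(s^2 + 25) ↔ 2cos(5t); 3·5/(s^2 + 25) ↔ 3sin(5t).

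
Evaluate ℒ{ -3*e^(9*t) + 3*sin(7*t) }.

21/(s^2 + 49) - 3/(s - 9)

Apply the Laplace transform termwise.
(3)·[L{sin(7t)} = 7/(s^2 + 49)]; (-3)·[L{e^(9t)} = 1/(s - 9)].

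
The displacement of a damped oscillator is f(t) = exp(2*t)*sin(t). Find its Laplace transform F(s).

F(s) = 1/((s - 2)^2 + 1)

L{sin(t)} = 1/(s^2 + 1).
By the first shifting theorem, multiplying by e^(2t) replaces s with s - 2.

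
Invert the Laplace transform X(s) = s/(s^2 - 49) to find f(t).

Since L{cosh(7t)} = s/(s^2 - 49), the inverse is cosh(7*t).

f(t) = cosh(7*t)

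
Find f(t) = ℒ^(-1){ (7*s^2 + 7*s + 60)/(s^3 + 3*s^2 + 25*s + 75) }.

f(t) = -sin(5*t) + 4*cos(5*t) + 3*exp(-3*t)

Factor the denominator: s^3 + 3*s^2 + 25*s + 75 = (s + 3)*(s^2 + 25).
Partial fraction decomposition gives [3/(s + 3)] + [4*s/(s^2 + 25)] + [-5/(s^2 + 25)].
Invert each term: 3/(s + 3) ↔ 3e^(-3t); 4·s/(s^2 + 25) ↔ 4cos(5t); -1·5/(s^2 + 25) ↔ -sin(5t).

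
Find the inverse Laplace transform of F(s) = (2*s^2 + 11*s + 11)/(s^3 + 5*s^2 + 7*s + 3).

t*exp(-t) + 3*exp(-t) - exp(-3*t)

Factor the denominator: s^3 + 5*s^2 + 7*s + 3 = (s + 1)^2*(s + 3).
Partial fraction decomposition gives [3/(s + 1)] + [(s + 1)^(-2)] + [-1/(s + 3)].
Invert each term: 3/(s + 1) ↔ 3e^(-t); 1/(s + 1)^2 ↔ t·e^(-t); -1/(s + 3) ↔ -e^(-3t).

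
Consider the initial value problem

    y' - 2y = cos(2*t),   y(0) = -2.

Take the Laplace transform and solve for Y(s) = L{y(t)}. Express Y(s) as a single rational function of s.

Take the Laplace transform of both sides.
The derivative rules (L{y'} = sY - y(0) = sY - (-2)) turn the left side into (s - 2)Y - (-2).
The right side is L{cos(2*t)} = s/(s^2 + 4).
So (s - 2)Y = s/(s^2 + 4) + (-2).
Solve for Y(s) and write it as one ratio of polynomials.

Y(s) = (-2*s^2 + s - 8)/(s^3 - 2*s^2 + 4*s - 8)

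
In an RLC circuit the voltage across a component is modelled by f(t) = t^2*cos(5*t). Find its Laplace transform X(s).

L{cos(5t)} = s/(s^2 + 25).
Then apply L{t^2·g(t)} = (-1)^2 d^2/ds^2[G(s)] with G(s) = s/(s^2 + 25):
differentiating 2 times and applying the sign gives 2*s*(s^2 - 75)/(s^2 + 25)^3.

X(s) = 2*s*(s^2 - 75)/(s^2 + 25)^3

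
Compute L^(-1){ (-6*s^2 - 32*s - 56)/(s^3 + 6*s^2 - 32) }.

4*t*exp(-4*t) - 4*exp(2*t) - 2*exp(-4*t)

Factor the denominator: s^3 + 6*s^2 - 32 = (s - 2)*(s + 4)^2.
Partial fraction decomposition gives [-2/(s + 4)] + [4/(s + 4)^2] + [-4/(s - 2)].
Invert each term: -2/(s + 4) ↔ -2e^(-4t); 4/(s + 4)^2 ↔ 4t·e^(-4t); -4/(s - 2) ↔ -4e^(2t).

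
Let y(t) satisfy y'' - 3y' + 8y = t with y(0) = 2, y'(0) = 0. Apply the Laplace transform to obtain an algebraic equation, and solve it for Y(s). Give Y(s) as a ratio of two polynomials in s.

Y(s) = (2*s^3 - 6*s^2 + 1)/(s^4 - 3*s^3 + 8*s^2)

Transform both sides with L{·}.
With L{y''} = s^2 Y - s·y(0) - y'(0) and L{y'} = sY - y(0), with y(0) = 2, y'(0) = 0: the LHS transforms to (s^2 - 3*s + 8)Y - (2*s - 6).
The right side is L{t} = s^(-2).
So (s^2 - 3*s + 8)Y = s^(-2) + (2*s - 6).
Isolate Y and clear denominators.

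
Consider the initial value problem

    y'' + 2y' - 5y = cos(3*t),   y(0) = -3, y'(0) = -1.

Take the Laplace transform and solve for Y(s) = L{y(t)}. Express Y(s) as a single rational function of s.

Y(s) = (-3*s^3 - 7*s^2 - 26*s - 63)/(s^4 + 2*s^3 + 4*s^2 + 18*s - 45)

Laplace-transform each side.
With L{y''} = s^2 Y - s·y(0) - y'(0) and L{y'} = sY - y(0), with y(0) = -3, y'(0) = -1: the LHS transforms to (s^2 + 2*s - 5)Y - (-3*s - 7).
The right side is L{cos(3*t)} = s/(s^2 + 9).
So (s^2 + 2*s - 5)Y = s/(s^2 + 9) + (-3*s - 7).
Divide through and combine into a single rational function.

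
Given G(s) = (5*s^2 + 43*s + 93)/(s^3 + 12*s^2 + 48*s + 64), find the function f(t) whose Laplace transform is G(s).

Factor the denominator: s^3 + 12*s^2 + 48*s + 64 = (s + 4)^3.
Partial fraction decomposition gives [5/(s + 4)] + [3/(s + 4)^2] + [(s + 4)^(-3)].
Invert each term: 5/(s + 4) ↔ 5e^(-4t); 3/(s + 4)^2 ↔ 3t·e^(-4t); 1/(s + 4)^3 ↔ (1/2)t^2·e^(-4t).

f(t) = t^2*exp(-4*t)/2 + 3*t*exp(-4*t) + 5*exp(-4*t)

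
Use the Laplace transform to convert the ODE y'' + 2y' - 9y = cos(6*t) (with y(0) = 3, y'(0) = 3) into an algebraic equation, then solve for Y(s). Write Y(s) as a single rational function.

Apply the Laplace transform to the equation.
With L{y''} = s^2 Y - s·y(0) - y'(0) and L{y'} = sY - y(0), with y(0) = 3, y'(0) = 3: the LHS transforms to (s^2 + 2*s - 9)Y - (3*s + 9).
The right side is L{cos(6*t)} = s/(s^2 + 36).
So (s^2 + 2*s - 9)Y = s/(s^2 + 36) + (3*s + 9).
Isolate Y and clear denominators.

Y(s) = (3*s^3 + 9*s^2 + 109*s + 324)/(s^4 + 2*s^3 + 27*s^2 + 72*s - 324)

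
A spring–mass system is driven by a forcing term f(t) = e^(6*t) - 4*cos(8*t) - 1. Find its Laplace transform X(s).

X(s) = -4*s/(s^2 + 64) + 1/(s - 6) - 1/s

Apply the Laplace transform termwise.
(-4)·[L{cos(8t)} = s/(s^2 + 64)]; L{e^(6t)} = 1/(s - 6); L{-1} = -1/s.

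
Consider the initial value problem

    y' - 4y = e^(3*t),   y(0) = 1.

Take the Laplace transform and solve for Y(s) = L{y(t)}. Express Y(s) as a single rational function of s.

Y(s) = (s - 2)/(s^2 - 7*s + 12)

Transform both sides with L{·}.
Using L{y'} = sY - y(0) = sY - 1, the left side becomes (s - 4)Y - (1).
The right side is L{e^(3*t)} = 1/(s - 3).
So (s - 4)Y = 1/(s - 3) + (1).
Isolate Y and clear denominators.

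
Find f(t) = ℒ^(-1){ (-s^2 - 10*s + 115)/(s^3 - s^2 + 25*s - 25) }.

f(t) = 4*exp(t) - 3*sin(5*t) - 5*cos(5*t)

Factor the denominator: s^3 - s^2 + 25*s - 25 = (s - 1)*(s^2 + 25).
Partial fraction decomposition gives [4/(s - 1)] + [-5*s/(s^2 + 25)] + [-15/(s^2 + 25)].
Invert each term: 4/(s - 1) ↔ 4e^(t); -5·s/(s^2 + 25) ↔ -5cos(5t); -3·5/(s^2 + 25) ↔ -3sin(5t).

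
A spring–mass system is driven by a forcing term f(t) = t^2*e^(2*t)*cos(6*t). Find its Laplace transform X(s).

L{cos(6t)} = s/(s^2 + 36).
Multiplying by e^(2t) shifts s → s - 2, so L{e^(2*t)*cos(6*t)} = (s - 2)/((s - 2)^2 + 36).
Then apply L{t^2·g(t)} = (-1)^2 d^2/ds^2[G(s)] with G(s) = (s - 2)/((s - 2)^2 + 36):
differentiating 2 times and applying the sign gives 2*(s - 2)*(s^2 - 4*s - 104)/(s^2 - 4*s + 40)^3.

X(s) = 2*(s - 2)*(s^2 - 4*s - 104)/(s^2 - 4*s + 40)^3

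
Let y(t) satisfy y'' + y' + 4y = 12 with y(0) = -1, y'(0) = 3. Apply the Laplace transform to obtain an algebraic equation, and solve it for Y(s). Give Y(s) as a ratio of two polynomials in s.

Transform both sides with L{·}.
With L{y''} = s^2 Y - s·y(0) - y'(0) and L{y'} = sY - y(0), with y(0) = -1, y'(0) = 3: the LHS transforms to (s^2 + s + 4)Y - (-s + 2).
The right side is L{12} = 12/s.
So (s^2 + s + 4)Y = 12/s + (-s + 2).
Isolate Y and clear denominators.

Y(s) = (-s^2 + 2*s + 12)/(s^3 + s^2 + 4*s)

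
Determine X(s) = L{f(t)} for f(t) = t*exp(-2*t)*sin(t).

L{sin(t)} = 1/(s^2 + 1).
Multiplying by e^(-2t) shifts s → s + 2, so L{exp(-2*t)*sin(t)} = 1/((s + 2)^2 + 1).
Then apply L{t·g(t)} = -d/ds[G(s)] with G(s) = 1/((s + 2)^2 + 1):
differentiating 1 time and applying the sign gives 2*(s + 2)/(s^2 + 4*s + 5)^2.

X(s) = 2*(s + 2)/(s^2 + 4*s + 5)^2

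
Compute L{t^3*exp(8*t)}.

6/(s - 8)^4

L{t^3} = 3!/s^4 = 6/s^4.
By the first shifting theorem, multiplying by e^(8t) replaces s with s - 8.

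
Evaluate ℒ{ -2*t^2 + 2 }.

The transform is linear, so treat each term independently.
L{2} = 2/s; (-2)·[L{t^2} = 2!/s^3 = 2/s^3].

2/s - 4/s^3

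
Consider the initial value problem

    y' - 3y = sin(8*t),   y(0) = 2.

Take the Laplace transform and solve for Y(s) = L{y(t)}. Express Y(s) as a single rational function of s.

Take the Laplace transform of both sides.
Using L{y'} = sY - y(0) = sY - 2, the left side becomes (s - 3)Y - (2).
The right side is L{sin(8*t)} = 8/(s^2 + 64).
So (s - 3)Y = 8/(s^2 + 64) + (2).
Solve for Y(s) and write it as one ratio of polynomials.

Y(s) = (2*s^2 + 136)/(s^3 - 3*s^2 + 64*s - 192)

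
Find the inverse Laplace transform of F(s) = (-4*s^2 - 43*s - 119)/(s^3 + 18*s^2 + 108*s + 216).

Factor the denominator: s^3 + 18*s^2 + 108*s + 216 = (s + 6)^3.
Partial fraction decomposition gives [-4/(s + 6)] + [5/(s + 6)^2] + [-5/(s + 6)^3].
Invert each term: -4/(s + 6) ↔ -4e^(-6t); 5/(s + 6)^2 ↔ 5t·e^(-6t); -5/(s + 6)^3 ↔ (-5/2)t^2·e^(-6t).

-5*t^2*exp(-6*t)/2 + 5*t*exp(-6*t) - 4*exp(-6*t)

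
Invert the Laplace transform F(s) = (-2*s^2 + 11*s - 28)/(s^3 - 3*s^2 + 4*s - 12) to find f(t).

Factor the denominator: s^3 - 3*s^2 + 4*s - 12 = (s - 3)*(s^2 + 4).
Partial fraction decomposition gives [-1/(s - 3)] + [-s/(s^2 + 4)] + [8/(s^2 + 4)].
Invert each term: -1/(s - 3) ↔ -e^(3t); -1·s/(s^2 + 4) ↔ -cos(2t); 4·2/(s^2 + 4) ↔ 4sin(2t).

f(t) = -exp(3*t) + 4*sin(2*t) - cos(2*t)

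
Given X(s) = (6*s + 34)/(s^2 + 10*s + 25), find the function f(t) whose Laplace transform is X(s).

Factor the denominator: s^2 + 10*s + 25 = (s + 5)^2.
Partial fraction decomposition gives [6/(s + 5)] + [4/(s + 5)^2].
Invert each term: 6/(s + 5) ↔ 6e^(-5t); 4/(s + 5)^2 ↔ 4t·e^(-5t).

f(t) = 4*t*exp(-5*t) + 6*exp(-5*t)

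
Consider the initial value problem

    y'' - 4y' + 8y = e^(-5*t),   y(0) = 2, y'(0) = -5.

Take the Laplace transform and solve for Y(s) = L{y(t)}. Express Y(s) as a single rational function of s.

Y(s) = (2*s^2 - 3*s - 64)/(s^3 + s^2 - 12*s + 40)

Laplace-transform each side.
Using L{y''} = s^2 Y - s·y(0) - y'(0) and L{y'} = sY - y(0), with y(0) = 2, y'(0) = -5, the left side becomes (s^2 - 4*s + 8)Y - (2*s - 13).
The right side is L{e^(-5*t)} = 1/(s + 5).
So (s^2 - 4*s + 8)Y = 1/(s + 5) + (2*s - 13).
Solve for Y(s) and write it as one ratio of polynomials.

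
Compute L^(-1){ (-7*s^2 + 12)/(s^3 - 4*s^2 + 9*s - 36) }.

Factor the denominator: s^3 - 4*s^2 + 9*s - 36 = (s - 4)*(s^2 + 9).
Partial fraction decomposition gives [-4/(s - 4)] + [-3*s/(s^2 + 9)] + [-12/(s^2 + 9)].
Invert each term: -4/(s - 4) ↔ -4e^(4t); -3·s/(s^2 + 9) ↔ -3cos(3t); -4·3/(s^2 + 9) ↔ -4sin(3t).

-4*exp(4*t) - 4*sin(3*t) - 3*cos(3*t)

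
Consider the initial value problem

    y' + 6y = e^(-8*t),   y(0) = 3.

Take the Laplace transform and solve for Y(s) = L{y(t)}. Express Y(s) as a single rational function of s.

Y(s) = (3*s + 25)/(s^2 + 14*s + 48)

Take the Laplace transform of both sides.
Using L{y'} = sY - y(0) = sY - 3, the left side becomes (s + 6)Y - (3).
The right side is L{e^(-8*t)} = 1/(s + 8).
So (s + 6)Y = 1/(s + 8) + (3).
Isolate Y and clear denominators.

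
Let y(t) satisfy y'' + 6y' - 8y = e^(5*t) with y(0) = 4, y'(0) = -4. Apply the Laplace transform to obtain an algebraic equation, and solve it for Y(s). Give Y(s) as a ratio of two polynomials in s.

Laplace-transform each side.
With L{y''} = s^2 Y - s·y(0) - y'(0) and L{y'} = sY - y(0), with y(0) = 4, y'(0) = -4: the LHS transforms to (s^2 + 6*s - 8)Y - (4*s + 20).
The right side is L{e^(5*t)} = 1/(s - 5).
So (s^2 + 6*s - 8)Y = 1/(s - 5) + (4*s + 20).
Divide through and combine into a single rational function.

Y(s) = (4*s^2 - 99)/(s^3 + s^2 - 38*s + 40)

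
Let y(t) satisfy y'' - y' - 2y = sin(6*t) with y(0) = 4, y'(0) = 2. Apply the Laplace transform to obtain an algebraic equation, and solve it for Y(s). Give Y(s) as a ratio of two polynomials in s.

Transform both sides with L{·}.
Using L{y''} = s^2 Y - s·y(0) - y'(0) and L{y'} = sY - y(0), with y(0) = 4, y'(0) = 2, the left side becomes (s^2 - s - 2)Y - (4*s - 2).
The right side is L{sin(6*t)} = 6/(s^2 + 36).
So (s^2 - s - 2)Y = 6/(s^2 + 36) + (4*s - 2).
Solve for Y(s) and write it as one ratio of polynomials.

Y(s) = (4*s^3 - 2*s^2 + 144*s - 66)/(s^4 - s^3 + 34*s^2 - 36*s - 72)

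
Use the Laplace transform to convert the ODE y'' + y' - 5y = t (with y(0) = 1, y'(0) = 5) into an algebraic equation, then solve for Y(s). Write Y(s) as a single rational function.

Apply the Laplace transform to the equation.
With L{y''} = s^2 Y - s·y(0) - y'(0) and L{y'} = sY - y(0), with y(0) = 1, y'(0) = 5: the LHS transforms to (s^2 + s - 5)Y - (s + 6).
The right side is L{t} = s^(-2).
So (s^2 + s - 5)Y = s^(-2) + (s + 6).
Divide through and combine into a single rational function.

Y(s) = (s^3 + 6*s^2 + 1)/(s^4 + s^3 - 5*s^2)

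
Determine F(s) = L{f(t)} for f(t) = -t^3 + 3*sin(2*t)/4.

The transform is linear, so treat each term independently.
(-1)·[L{t^3} = 3!/s^4 = 6/s^4]; (3/4)·[L{sin(2t)} = 2/(s^2 + 4)].

F(s) = 3/(2*(s^2 + 4)) - 6/s^4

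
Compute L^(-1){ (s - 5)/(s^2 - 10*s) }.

exp(5*t)*cosh(5*t)

Rewrite the denominator: s^2 - 10*s = (s - 5)^2 - 25.
The form in (s - 5) signals a first-shifting-theorem factor e^(5t).
Since L{cosh(5t)} = s/(s^2 - 25), the inverse is exp(5*t)*cosh(5*t).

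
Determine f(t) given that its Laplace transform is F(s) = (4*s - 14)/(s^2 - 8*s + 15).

Factor the denominator: s^2 - 8*s + 15 = (s - 5)*(s - 3).
Partial fraction decomposition gives [1/(s - 3)] + [3/(s - 5)].
Invert each term: 1/(s - 3) ↔ e^(3t); 3/(s - 5) ↔ 3e^(5t).

f(t) = 3*exp(5*t) + exp(3*t)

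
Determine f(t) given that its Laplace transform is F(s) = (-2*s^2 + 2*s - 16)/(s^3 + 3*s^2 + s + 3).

Factor the denominator: s^3 + 3*s^2 + s + 3 = (s + 3)*(s^2 + 1).
Partial fraction decomposition gives [-4/(s + 3)] + [2*s/(s^2 + 1)] + [-4/(s^2 + 1)].
Invert each term: -4/(s + 3) ↔ -4e^(-3t); 2·s/(s^2 + 1) ↔ 2cos(t); -4·1/(s^2 + 1) ↔ -4sin(t).

f(t) = -4*sin(t) + 2*cos(t) - 4*exp(-3*t)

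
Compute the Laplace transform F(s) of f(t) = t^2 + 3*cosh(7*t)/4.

F(s) = 3*s/(4*(s^2 - 49)) + 2/s^3

Apply the Laplace transform termwise.
L{t^2} = 2!/s^3 = 2/s^3; (3/4)·[L{cosh(7t)} = s/(s^2 - 49)].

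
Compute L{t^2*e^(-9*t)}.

2/(s + 9)^3

L{e^(-9t)} = 1/(s + 9).
Then apply L{t^2·g(t)} = (-1)^2 d^2/ds^2[G(s)] with G(s) = 1/(s + 9):
differentiating 2 times and applying the sign gives 2/(s + 9)^3.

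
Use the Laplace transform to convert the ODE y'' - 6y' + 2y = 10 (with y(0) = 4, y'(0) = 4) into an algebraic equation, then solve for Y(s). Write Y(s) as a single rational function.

Y(s) = (4*s^2 - 20*s + 10)/(s^3 - 6*s^2 + 2*s)

Laplace-transform each side.
Using L{y''} = s^2 Y - s·y(0) - y'(0) and L{y'} = sY - y(0), with y(0) = 4, y'(0) = 4, the left side becomes (s^2 - 6*s + 2)Y - (4*s - 20).
The right side is L{10} = 10/s.
So (s^2 - 6*s + 2)Y = 10/s + (4*s - 20).
Isolate Y and clear denominators.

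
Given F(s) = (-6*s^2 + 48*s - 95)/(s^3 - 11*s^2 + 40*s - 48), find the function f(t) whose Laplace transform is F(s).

Factor the denominator: s^3 - 11*s^2 + 40*s - 48 = (s - 4)^2*(s - 3).
Partial fraction decomposition gives [-1/(s - 4)] + [(s - 4)^(-2)] + [-5/(s - 3)].
Invert each term: -1/(s - 4) ↔ -e^(4t); 1/(s - 4)^2 ↔ t·e^(4t); -5/(s - 3) ↔ -5e^(3t).

f(t) = t*exp(4*t) - exp(4*t) - 5*exp(3*t)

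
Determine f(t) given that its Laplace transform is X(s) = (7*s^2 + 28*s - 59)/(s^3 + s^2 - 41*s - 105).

Factor the denominator: s^3 + s^2 - 41*s - 105 = (s - 7)*(s + 3)*(s + 5).
Partial fraction decomposition gives [-1/(s + 5)] + [4/(s + 3)] + [4/(s - 7)].
Invert each term: -1/(s + 5) ↔ -e^(-5t); 4/(s + 3) ↔ 4e^(-3t); 4/(s - 7) ↔ 4e^(7t).

f(t) = 4*exp(7*t) + 4*exp(-3*t) - exp(-5*t)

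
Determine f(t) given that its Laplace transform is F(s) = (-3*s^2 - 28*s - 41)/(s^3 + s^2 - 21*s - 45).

f(t) = -2*t*exp(-3*t) - 4*exp(5*t) + exp(-3*t)

Factor the denominator: s^3 + s^2 - 21*s - 45 = (s - 5)*(s + 3)^2.
Partial fraction decomposition gives [1/(s + 3)] + [-2/(s + 3)^2] + [-4/(s - 5)].
Invert each term: 1/(s + 3) ↔ e^(-3t); -2/(s + 3)^2 ↔ -2t·e^(-3t); -4/(s - 5) ↔ -4e^(5t).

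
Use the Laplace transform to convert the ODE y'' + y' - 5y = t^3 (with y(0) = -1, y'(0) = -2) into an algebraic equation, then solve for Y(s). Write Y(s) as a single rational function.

Y(s) = (-s^5 - 3*s^4 + 6)/(s^6 + s^5 - 5*s^4)

Take the Laplace transform of both sides.
The derivative rules (L{y''} = s^2 Y - s·y(0) - y'(0) and L{y'} = sY - y(0), with y(0) = -1, y'(0) = -2) turn the left side into (s^2 + s - 5)Y - (-s - 3).
The right side is L{t^3} = 6/s^4.
So (s^2 + s - 5)Y = 6/s^4 + (-s - 3).
Divide through and combine into a single rational function.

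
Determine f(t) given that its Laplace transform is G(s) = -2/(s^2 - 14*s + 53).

f(t) = -exp(7*t)*sin(2*t)

Rewrite the denominator: s^2 - 14*s + 53 = (s - 7)^2 + 4.
The form in (s - 7) signals a first-shifting-theorem factor e^(7t).
Since L{sin(2t)} = 2/(s^2 + 4), the inverse is e^(7*t)*sin(2*t), scaled by -1.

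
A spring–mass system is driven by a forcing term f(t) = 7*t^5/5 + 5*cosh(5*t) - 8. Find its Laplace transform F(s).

By linearity of the Laplace transform, transform each term separately.
(5)·[L{cosh(5t)} = s/(s^2 - 25)]; L{-8} = -8/s; (7/5)·[L{t^5} = 5!/s^6 = 120/s^6].

F(s) = 5*s/(s^2 - 25) - 8/s + 168/s^6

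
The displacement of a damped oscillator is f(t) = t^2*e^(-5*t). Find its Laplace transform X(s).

L{e^(-5t)} = 1/(s + 5).
Then apply L{t^2·g(t)} = (-1)^2 d^2/ds^2[G(s)] with G(s) = 1/(s + 5):
differentiating 2 times and applying the sign gives 2/(s + 5)^3.

X(s) = 2/(s + 5)^3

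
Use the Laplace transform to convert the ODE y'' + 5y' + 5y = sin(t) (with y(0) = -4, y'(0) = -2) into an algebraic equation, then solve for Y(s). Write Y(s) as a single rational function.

Apply the Laplace transform to the equation.
With L{y''} = s^2 Y - s·y(0) - y'(0) and L{y'} = sY - y(0), with y(0) = -4, y'(0) = -2: the LHS transforms to (s^2 + 5*s + 5)Y - (-4*s - 22).
The right side is L{sin(t)} = 1/(s^2 + 1).
So (s^2 + 5*s + 5)Y = 1/(s^2 + 1) + (-4*s - 22).
Solve for Y(s) and write it as one ratio of polynomials.

Y(s) = (-4*s^3 - 22*s^2 - 4*s - 21)/(s^4 + 5*s^3 + 6*s^2 + 5*s + 5)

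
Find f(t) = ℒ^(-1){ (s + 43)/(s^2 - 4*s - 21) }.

f(t) = 5*exp(7*t) - 4*exp(-3*t)

Factor the denominator: s^2 - 4*s - 21 = (s - 7)*(s + 3).
Partial fraction decomposition gives [5/(s - 7)] + [-4/(s + 3)].
Invert each term: 5/(s - 7) ↔ 5e^(7t); -4/(s + 3) ↔ -4e^(-3t).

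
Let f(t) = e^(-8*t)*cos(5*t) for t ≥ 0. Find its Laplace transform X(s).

L{cos(5t)} = s/(s^2 + 25).
By the first shifting theorem, multiplying by e^(-8t) replaces s with s + 8.

X(s) = (s + 8)/((s + 8)^2 + 25)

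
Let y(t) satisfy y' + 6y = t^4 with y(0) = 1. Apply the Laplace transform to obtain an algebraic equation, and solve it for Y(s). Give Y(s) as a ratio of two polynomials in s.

Y(s) = (s^5 + 24)/(s^6 + 6*s^5)

Take the Laplace transform of both sides.
Using L{y'} = sY - y(0) = sY - 1, the left side becomes (s + 6)Y - (1).
The right side is L{t^4} = 24/s^5.
So (s + 6)Y = 24/s^5 + (1).
Divide through and combine into a single rational function.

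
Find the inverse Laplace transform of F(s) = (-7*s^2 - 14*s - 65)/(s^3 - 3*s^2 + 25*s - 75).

Factor the denominator: s^3 - 3*s^2 + 25*s - 75 = (s - 3)*(s^2 + 25).
Partial fraction decomposition gives [-5/(s - 3)] + [-2*s/(s^2 + 25)] + [-20/(s^2 + 25)].
Invert each term: -5/(s - 3) ↔ -5e^(3t); -2·s/(s^2 + 25) ↔ -2cos(5t); -4·5/(s^2 + 25) ↔ -4sin(5t).

-5*exp(3*t) - 4*sin(5*t) - 2*cos(5*t)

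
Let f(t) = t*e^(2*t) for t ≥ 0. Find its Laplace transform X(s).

L{e^(2t)} = 1/(s - 2).
Then apply L{t·g(t)} = -d/ds[G(s)] with G(s) = 1/(s - 2):
differentiating 1 time and applying the sign gives (s - 2)^(-2).

X(s) = (s - 2)^(-2)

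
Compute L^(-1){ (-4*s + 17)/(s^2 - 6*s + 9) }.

5*t*exp(3*t) - 4*exp(3*t)

Factor the denominator: s^2 - 6*s + 9 = (s - 3)^2.
Partial fraction decomposition gives [-4/(s - 3)] + [5/(s - 3)^2].
Invert each term: -4/(s - 3) ↔ -4e^(3t); 5/(s - 3)^2 ↔ 5t·e^(3t).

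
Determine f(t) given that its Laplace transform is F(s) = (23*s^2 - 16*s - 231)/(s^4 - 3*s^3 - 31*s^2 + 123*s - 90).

f(t) = 3*exp(5*t) + 2*exp(3*t) - 4*exp(t) - exp(-6*t)

Factor the denominator: s^4 - 3*s^3 - 31*s^2 + 123*s - 90 = (s - 5)*(s - 3)*(s - 1)*(s + 6).
Partial fraction decomposition gives [3/(s - 5)] + [2/(s - 3)] + [-4/(s - 1)] + [-1/(s + 6)].
Invert each term: 3/(s - 5) ↔ 3e^(5t); 2/(s - 3) ↔ 2e^(3t); -4/(s - 1) ↔ -4e^(t); -1/(s + 6) ↔ -e^(-6t).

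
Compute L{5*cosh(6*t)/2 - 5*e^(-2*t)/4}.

Apply the Laplace transform termwise.
(-5/4)·[L{e^(-2t)} = 1/(s + 2)]; (5/2)·[L{cosh(6t)} = s/(s^2 - 36)].

5*s/(2*(s^2 - 36)) - 5/(4*(s + 2))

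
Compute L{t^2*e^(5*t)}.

L{e^(5t)} = 1/(s - 5).
Then apply L{t^2·g(t)} = (-1)^2 d^2/ds^2[G(s)] with G(s) = 1/(s - 5):
differentiating 2 times and applying the sign gives 2/(s - 5)^3.

2/(s - 5)^3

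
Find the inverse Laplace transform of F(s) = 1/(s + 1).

exp(-t)

Since L{e^(-t)} = 1/(s + 1), the inverse is exp(-t).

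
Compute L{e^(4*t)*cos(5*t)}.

L{cos(5t)} = s/(s^2 + 25).
By the first shifting theorem, multiplying by e^(4t) replaces s with s - 4.

(s - 4)/((s - 4)^2 + 25)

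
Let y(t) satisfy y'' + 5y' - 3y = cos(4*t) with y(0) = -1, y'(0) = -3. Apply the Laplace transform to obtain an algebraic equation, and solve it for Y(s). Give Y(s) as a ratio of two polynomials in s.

Y(s) = (-s^3 - 8*s^2 - 15*s - 128)/(s^4 + 5*s^3 + 13*s^2 + 80*s - 48)

Transform both sides with L{·}.
The derivative rules (L{y''} = s^2 Y - s·y(0) - y'(0) and L{y'} = sY - y(0), with y(0) = -1, y'(0) = -3) turn the left side into (s^2 + 5*s - 3)Y - (-s - 8).
The right side is L{cos(4*t)} = s/(s^2 + 16).
So (s^2 + 5*s - 3)Y = s/(s^2 + 16) + (-s - 8).
Divide through and combine into a single rational function.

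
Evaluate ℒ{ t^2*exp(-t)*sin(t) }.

L{sin(t)} = 1/(s^2 + 1).
Multiplying by e^(-t) shifts s → s + 1, so L{exp(-t)*sin(t)} = 1/((s + 1)^2 + 1).
Then apply L{t^2·g(t)} = (-1)^2 d^2/ds^2[G(s)] with G(s) = 1/((s + 1)^2 + 1):
differentiating 2 times and applying the sign gives 2*(3*s^2 + 6*s + 2)/(s^2 + 2*s + 2)^3.

2*(3*s^2 + 6*s + 2)/(s^2 + 2*s + 2)^3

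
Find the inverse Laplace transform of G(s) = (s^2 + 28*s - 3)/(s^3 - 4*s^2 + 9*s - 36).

5*exp(4*t) + 4*sin(3*t) - 4*cos(3*t)

Factor the denominator: s^3 - 4*s^2 + 9*s - 36 = (s - 4)*(s^2 + 9).
Partial fraction decomposition gives [5/(s - 4)] + [-4*s/(s^2 + 9)] + [12/(s^2 + 9)].
Invert each term: 5/(s - 4) ↔ 5e^(4t); -4·s/(s^2 + 9) ↔ -4cos(3t); 4·3/(s^2 + 9) ↔ 4sin(3t).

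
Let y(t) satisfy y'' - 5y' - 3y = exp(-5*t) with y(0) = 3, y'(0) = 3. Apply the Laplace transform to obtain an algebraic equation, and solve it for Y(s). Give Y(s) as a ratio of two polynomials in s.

Apply the Laplace transform to the equation.
With L{y''} = s^2 Y - s·y(0) - y'(0) and L{y'} = sY - y(0), with y(0) = 3, y'(0) = 3: the LHS transforms to (s^2 - 5*s - 3)Y - (3*s - 12).
The right side is L{exp(-5*t)} = 1/(s + 5).
So (s^2 - 5*s - 3)Y = 1/(s + 5) + (3*s - 12).
Divide through and combine into a single rational function.

Y(s) = (3*s^2 + 3*s - 59)/(s^3 - 28*s - 15)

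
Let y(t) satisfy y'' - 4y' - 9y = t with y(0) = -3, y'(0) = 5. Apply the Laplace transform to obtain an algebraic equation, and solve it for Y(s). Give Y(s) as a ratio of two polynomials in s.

Y(s) = (-3*s^3 + 17*s^2 + 1)/(s^4 - 4*s^3 - 9*s^2)

Transform both sides with L{·}.
Using L{y''} = s^2 Y - s·y(0) - y'(0) and L{y'} = sY - y(0), with y(0) = -3, y'(0) = 5, the left side becomes (s^2 - 4*s - 9)Y - (-3*s + 17).
The right side is L{t} = s^(-2).
So (s^2 - 4*s - 9)Y = s^(-2) + (-3*s + 17).
Isolate Y and clear denominators.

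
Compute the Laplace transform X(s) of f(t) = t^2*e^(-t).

L{e^(-t)} = 1/(s + 1).
Then apply L{t^2·g(t)} = (-1)^2 d^2/ds^2[G(s)] with G(s) = 1/(s + 1):
differentiating 2 times and applying the sign gives 2/(s + 1)^3.

X(s) = 2/(s + 1)^3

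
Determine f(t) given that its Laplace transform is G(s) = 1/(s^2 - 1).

Since L{sinh(t)} = 1/(s^2 - 1), the inverse is sinh(t).

f(t) = sinh(t)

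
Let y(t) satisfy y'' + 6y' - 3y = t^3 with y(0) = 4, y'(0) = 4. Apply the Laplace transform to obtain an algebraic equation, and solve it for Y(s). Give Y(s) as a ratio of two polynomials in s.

Y(s) = (4*s^5 + 28*s^4 + 6)/(s^6 + 6*s^5 - 3*s^4)

Transform both sides with L{·}.
Using L{y''} = s^2 Y - s·y(0) - y'(0) and L{y'} = sY - y(0), with y(0) = 4, y'(0) = 4, the left side becomes (s^2 + 6*s - 3)Y - (4*s + 28).
The right side is L{t^3} = 6/s^4.
So (s^2 + 6*s - 3)Y = 6/s^4 + (4*s + 28).
Divide through and combine into a single rational function.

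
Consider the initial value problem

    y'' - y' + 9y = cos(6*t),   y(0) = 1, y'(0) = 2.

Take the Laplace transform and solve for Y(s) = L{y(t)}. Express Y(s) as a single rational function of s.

Laplace-transform each side.
With L{y''} = s^2 Y - s·y(0) - y'(0) and L{y'} = sY - y(0), with y(0) = 1, y'(0) = 2: the LHS transforms to (s^2 - s + 9)Y - (s + 1).
The right side is L{cos(6*t)} = s/(s^2 + 36).
So (s^2 - s + 9)Y = s/(s^2 + 36) + (s + 1).
Divide through and combine into a single rational function.

Y(s) = (s^3 + s^2 + 37*s + 36)/(s^4 - s^3 + 45*s^2 - 36*s + 324)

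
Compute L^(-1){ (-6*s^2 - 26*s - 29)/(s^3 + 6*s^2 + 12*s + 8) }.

Factor the denominator: s^3 + 6*s^2 + 12*s + 8 = (s + 2)^3.
Partial fraction decomposition gives [-6/(s + 2)] + [-2/(s + 2)^2] + [-1/(s + 2)^3].
Invert each term: -6/(s + 2) ↔ -6e^(-2t); -2/(s + 2)^2 ↔ -2t·e^(-2t); -1/(s + 2)^3 ↔ (-1/2)t^2·e^(-2t).

-t^2*exp(-2*t)/2 - 2*t*exp(-2*t) - 6*exp(-2*t)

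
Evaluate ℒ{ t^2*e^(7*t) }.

2/(s - 7)^3

L{e^(7t)} = 1/(s - 7).
Then apply L{t^2·g(t)} = (-1)^2 d^2/ds^2[G(s)] with G(s) = 1/(s - 7):
differentiating 2 times and applying the sign gives 2/(s - 7)^3.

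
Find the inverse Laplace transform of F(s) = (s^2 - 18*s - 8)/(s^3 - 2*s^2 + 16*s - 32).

Factor the denominator: s^3 - 2*s^2 + 16*s - 32 = (s - 2)*(s^2 + 16).
Partial fraction decomposition gives [-2/(s - 2)] + [3*s/(s^2 + 16)] + [-12/(s^2 + 16)].
Invert each term: -2/(s - 2) ↔ -2e^(2t); 3·s/(s^2 + 16) ↔ 3cos(4t); -3·4/(s^2 + 16) ↔ -3sin(4t).

-2*exp(2*t) - 3*sin(4*t) + 3*cos(4*t)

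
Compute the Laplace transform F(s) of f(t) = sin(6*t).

F(s) = 6/(s^2 + 36)

L{sin(6t)} = 6/(s^2 + 36).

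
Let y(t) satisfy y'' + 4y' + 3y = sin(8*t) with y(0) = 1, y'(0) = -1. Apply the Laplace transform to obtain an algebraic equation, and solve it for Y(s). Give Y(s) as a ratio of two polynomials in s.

Apply the Laplace transform to the equation.
The derivative rules (L{y''} = s^2 Y - s·y(0) - y'(0) and L{y'} = sY - y(0), with y(0) = 1, y'(0) = -1) turn the left side into (s^2 + 4*s + 3)Y - (s + 3).
The right side is L{sin(8*t)} = 8/(s^2 + 64).
So (s^2 + 4*s + 3)Y = 8/(s^2 + 64) + (s + 3).
Isolate Y and clear denominators.

Y(s) = (s^3 + 3*s^2 + 64*s + 200)/(s^4 + 4*s^3 + 67*s^2 + 256*s + 192)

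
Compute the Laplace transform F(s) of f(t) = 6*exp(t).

F(s) = 6/(s - 1)

L{6} = 6/s.
By the first shifting theorem, multiplying by e^(t) replaces s with s - 1.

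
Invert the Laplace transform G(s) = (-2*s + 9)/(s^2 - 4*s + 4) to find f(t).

f(t) = 5*t*exp(2*t) - 2*exp(2*t)

Factor the denominator: s^2 - 4*s + 4 = (s - 2)^2.
Partial fraction decomposition gives [-2/(s - 2)] + [5/(s - 2)^2].
Invert each term: -2/(s - 2) ↔ -2e^(2t); 5/(s - 2)^2 ↔ 5t·e^(2t).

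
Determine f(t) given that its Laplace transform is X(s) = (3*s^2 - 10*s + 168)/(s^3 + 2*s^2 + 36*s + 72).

Factor the denominator: s^3 + 2*s^2 + 36*s + 72 = (s + 2)*(s^2 + 36).
Partial fraction decomposition gives [5/(s + 2)] + [-2*s/(s^2 + 36)] + [-6/(s^2 + 36)].
Invert each term: 5/(s + 2) ↔ 5e^(-2t); -2·s/(s^2 + 36) ↔ -2cos(6t); -1·6/(s^2 + 36) ↔ -sin(6t).

f(t) = -sin(6*t) - 2*cos(6*t) + 5*exp(-2*t)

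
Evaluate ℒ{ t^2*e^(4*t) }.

2/(s - 4)^3

L{e^(4t)} = 1/(s - 4).
Then apply L{t^2·g(t)} = (-1)^2 d^2/ds^2[G(s)] with G(s) = 1/(s - 4):
differentiating 2 times and applying the sign gives 2/(s - 4)^3.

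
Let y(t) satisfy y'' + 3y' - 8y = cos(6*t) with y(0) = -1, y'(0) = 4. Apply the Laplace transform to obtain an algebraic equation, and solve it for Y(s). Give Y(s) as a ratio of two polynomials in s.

Y(s) = (-s^3 + s^2 - 35*s + 36)/(s^4 + 3*s^3 + 28*s^2 + 108*s - 288)

Transform both sides with L{·}.
With L{y''} = s^2 Y - s·y(0) - y'(0) and L{y'} = sY - y(0), with y(0) = -1, y'(0) = 4: the LHS transforms to (s^2 + 3*s - 8)Y - (-s + 1).
The right side is L{cos(6*t)} = s/(s^2 + 36).
So (s^2 + 3*s - 8)Y = s/(s^2 + 36) + (-s + 1).
Solve for Y(s) and write it as one ratio of polynomials.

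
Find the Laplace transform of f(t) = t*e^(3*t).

L{e^(3t)} = 1/(s - 3).
Then apply L{t·g(t)} = -d/ds[G(s)] with G(s) = 1/(s - 3):
differentiating 1 time and applying the sign gives (s - 3)^(-2).

(s - 3)^(-2)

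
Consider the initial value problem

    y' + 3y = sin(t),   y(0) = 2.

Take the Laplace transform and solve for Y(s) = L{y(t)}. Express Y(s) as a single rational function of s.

Laplace-transform each side.
The derivative rules (L{y'} = sY - y(0) = sY - 2) turn the left side into (s + 3)Y - (2).
The right side is L{sin(t)} = 1/(s^2 + 1).
So (s + 3)Y = 1/(s^2 + 1) + (2).
Divide through and combine into a single rational function.

Y(s) = (2*s^2 + 3)/(s^3 + 3*s^2 + s + 3)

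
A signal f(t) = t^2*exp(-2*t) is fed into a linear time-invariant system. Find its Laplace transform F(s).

L{e^(-2t)} = 1/(s + 2).
Then apply L{t^2·g(t)} = (-1)^2 d^2/ds^2[G(s)] with G(s) = 1/(s + 2):
differentiating 2 times and applying the sign gives 2/(s + 2)^3.

F(s) = 2/(s + 2)^3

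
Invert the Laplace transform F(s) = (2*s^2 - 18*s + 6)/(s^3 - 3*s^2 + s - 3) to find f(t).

f(t) = -3*exp(3*t) - 3*sin(t) + 5*cos(t)

Factor the denominator: s^3 - 3*s^2 + s - 3 = (s - 3)*(s^2 + 1).
Partial fraction decomposition gives [-3/(s - 3)] + [5*s/(s^2 + 1)] + [-3/(s^2 + 1)].
Invert each term: -3/(s - 3) ↔ -3e^(3t); 5·s/(s^2 + 1) ↔ 5cos(t); -3·1/(s^2 + 1) ↔ -3sin(t).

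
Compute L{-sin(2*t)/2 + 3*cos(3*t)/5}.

Apply the Laplace transform termwise.
(3/5)·[L{cos(3t)} = s/(s^2 + 9)]; (-1/2)·[L{sin(2t)} = 2/(s^2 + 4)].

3*s/(5*(s^2 + 9)) - 1/(s^2 + 4)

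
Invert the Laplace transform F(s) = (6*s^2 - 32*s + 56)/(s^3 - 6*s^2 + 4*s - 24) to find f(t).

f(t) = 2*exp(6*t) - 4*sin(2*t) + 4*cos(2*t)

Factor the denominator: s^3 - 6*s^2 + 4*s - 24 = (s - 6)*(s^2 + 4).
Partial fraction decomposition gives [2/(s - 6)] + [4*s/(s^2 + 4)] + [-8/(s^2 + 4)].
Invert each term: 2/(s - 6) ↔ 2e^(6t); 4·s/(s^2 + 4) ↔ 4cos(2t); -4·2/(s^2 + 4) ↔ -4sin(2t).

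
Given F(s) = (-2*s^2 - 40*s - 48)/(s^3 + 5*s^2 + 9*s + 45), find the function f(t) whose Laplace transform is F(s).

Factor the denominator: s^3 + 5*s^2 + 9*s + 45 = (s + 5)*(s^2 + 9).
Partial fraction decomposition gives [3/(s + 5)] + [-5*s/(s^2 + 9)] + [-15/(s^2 + 9)].
Invert each term: 3/(s + 5) ↔ 3e^(-5t); -5·s/(s^2 + 9) ↔ -5cos(3t); -5·3/(s^2 + 9) ↔ -5sin(3t).

f(t) = -5*sin(3*t) - 5*cos(3*t) + 3*exp(-5*t)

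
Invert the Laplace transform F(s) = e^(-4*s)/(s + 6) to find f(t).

f(t) = Heaviside(t - 4)*(exp(-6*t + 24))

The factor e^(-4s) signals a time shift by c = 4 (second shifting theorem).
L{e^(-6t)} = 1/(s + 6), so L^-1{1/(s + 6)} = e^(-6*t).
Hence the inverse is u(t - 4) times that function evaluated at t - 4.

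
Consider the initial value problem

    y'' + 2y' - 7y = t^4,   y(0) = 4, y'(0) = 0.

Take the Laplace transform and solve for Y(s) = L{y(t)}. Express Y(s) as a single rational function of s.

Y(s) = (4*s^6 + 8*s^5 + 24)/(s^7 + 2*s^6 - 7*s^5)

Take the Laplace transform of both sides.
Using L{y''} = s^2 Y - s·y(0) - y'(0) and L{y'} = sY - y(0), with y(0) = 4, y'(0) = 0, the left side becomes (s^2 + 2*s - 7)Y - (4*s + 8).
The right side is L{t^4} = 24/s^5.
So (s^2 + 2*s - 7)Y = 24/s^5 + (4*s + 8).
Isolate Y and clear denominators.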